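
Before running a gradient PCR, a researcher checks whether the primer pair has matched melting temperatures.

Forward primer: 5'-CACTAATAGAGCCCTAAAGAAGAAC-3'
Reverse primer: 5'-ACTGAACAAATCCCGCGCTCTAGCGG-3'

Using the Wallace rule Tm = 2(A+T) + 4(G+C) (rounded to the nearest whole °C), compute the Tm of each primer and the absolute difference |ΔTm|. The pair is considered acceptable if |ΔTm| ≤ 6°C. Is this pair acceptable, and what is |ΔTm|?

|ΔTm| = 12°C; the pair is not acceptable.

Forward: A=12 T=3 G=4 C=6 → Tm = 2·15 + 4·10 = 70°C.
Reverse: A=7 T=4 G=6 C=9 → Tm = 2·11 + 4·15 = 82°C.
|ΔTm| = |70 − 82| = 12°C, > 6°C.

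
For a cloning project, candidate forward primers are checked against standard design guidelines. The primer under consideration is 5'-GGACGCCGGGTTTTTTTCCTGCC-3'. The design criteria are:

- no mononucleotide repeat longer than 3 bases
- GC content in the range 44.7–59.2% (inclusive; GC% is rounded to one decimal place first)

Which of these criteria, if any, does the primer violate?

Base counts: A=1, T=8, G=7, C=7 (length 23).
homopolymer run: longest run = 7, exceeds 3 ✗
GC content: GC 14/23 = 60.9%, outside 44.7–59.2% ✗

Fails: homopolymer run, GC content.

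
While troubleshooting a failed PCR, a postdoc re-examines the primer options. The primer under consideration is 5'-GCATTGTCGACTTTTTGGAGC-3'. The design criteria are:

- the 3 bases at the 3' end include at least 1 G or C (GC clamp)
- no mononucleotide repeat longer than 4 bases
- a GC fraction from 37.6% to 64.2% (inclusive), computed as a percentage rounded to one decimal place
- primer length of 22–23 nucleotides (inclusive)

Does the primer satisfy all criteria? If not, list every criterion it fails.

Base counts: A=3, T=8, G=6, C=4 (length 21).
GC clamp: 3' end AGC has 2 G/C ✓
homopolymer run: longest run = 5, exceeds 4 ✗
GC content: GC 10/21 = 47.6% ✓
length: length 21, outside 22–23 ✗

Fails: homopolymer run, length.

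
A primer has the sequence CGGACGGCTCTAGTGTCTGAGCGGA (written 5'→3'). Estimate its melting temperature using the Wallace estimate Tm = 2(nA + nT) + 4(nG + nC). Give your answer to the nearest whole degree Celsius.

82°C

Base counts: A=4, T=5, G=10, C=6 (length 25).
Tm = 2·(4+5) + 4·(10+6) = 2·9 + 4·16 = 18 + 64 = 82°C.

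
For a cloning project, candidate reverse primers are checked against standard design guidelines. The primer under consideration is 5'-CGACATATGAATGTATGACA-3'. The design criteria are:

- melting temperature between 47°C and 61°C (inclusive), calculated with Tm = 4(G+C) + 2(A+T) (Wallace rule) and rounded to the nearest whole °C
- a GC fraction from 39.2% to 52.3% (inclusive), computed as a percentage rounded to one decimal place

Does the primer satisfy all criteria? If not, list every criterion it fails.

Base counts: A=8, T=5, G=4, C=3 (length 20).
Tm: Tm = 2·13 + 4·7 = 54°C ✓
GC content: GC 7/20 = 35.0%, outside 39.2–52.3% ✗

Fails: GC content.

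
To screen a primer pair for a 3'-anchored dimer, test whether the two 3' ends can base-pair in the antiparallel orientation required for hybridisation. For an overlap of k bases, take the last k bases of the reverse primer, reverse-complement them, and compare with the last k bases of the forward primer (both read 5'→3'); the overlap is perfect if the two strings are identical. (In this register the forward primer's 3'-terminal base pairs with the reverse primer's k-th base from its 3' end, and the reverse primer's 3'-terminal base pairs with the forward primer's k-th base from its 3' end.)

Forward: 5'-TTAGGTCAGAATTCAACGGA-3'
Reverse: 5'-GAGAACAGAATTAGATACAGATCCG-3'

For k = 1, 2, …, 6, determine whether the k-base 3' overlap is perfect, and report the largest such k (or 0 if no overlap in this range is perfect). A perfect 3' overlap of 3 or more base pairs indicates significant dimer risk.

Longest perfect overlap: 4 complementary base pairs; significant dimer risk (threshold 3).

Last 6 bases (5'→3') — forward …AACGGA, reverse …GATCCG.
Reverse complement of the reverse primer's last 6 bases: CGGATC; its first k bases are the reverse complement of the reverse primer's last k bases, so a perfect k-base overlap needs the forward primer's last k bases to equal them.
Comparing (forward last k vs required): k=1: A vs C ✗; k=2: GA vs CG ✗; k=3: GGA vs CGG ✗; k=4: CGGA vs CGGA ✓; k=5: ACGGA vs CGGAT ✗; k=6: AACGGA vs CGGATC ✗.
Only k = 4 is perfect, so the longest perfect 3' overlap is 4.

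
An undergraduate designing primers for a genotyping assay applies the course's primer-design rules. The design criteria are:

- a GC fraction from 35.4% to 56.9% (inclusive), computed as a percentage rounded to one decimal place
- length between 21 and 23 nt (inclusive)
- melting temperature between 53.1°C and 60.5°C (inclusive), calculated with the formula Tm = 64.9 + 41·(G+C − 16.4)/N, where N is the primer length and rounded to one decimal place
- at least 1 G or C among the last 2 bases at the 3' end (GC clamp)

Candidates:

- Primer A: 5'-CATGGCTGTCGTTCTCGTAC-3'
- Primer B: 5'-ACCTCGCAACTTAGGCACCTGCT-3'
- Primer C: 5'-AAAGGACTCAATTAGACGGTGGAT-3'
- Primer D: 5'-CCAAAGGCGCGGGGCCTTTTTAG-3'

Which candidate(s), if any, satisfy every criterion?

Primer B only.

Primer A (20 nt, A=2 T=7 G=5 C=6): GC 11/20 = 55.0% ✓; length 20, outside 21–23 ✗; Tm = 64.9 + 41·(11 − 16.4)/20 = 53.8°C ✓; 3' end AC has 1 G/C ✓ — fails.
Primer B (23 nt, A=5 T=5 G=4 C=9): GC 13/23 = 56.5% ✓; length 23 ✓; Tm = 64.9 + 41·(13 − 16.4)/23 = 58.8°C ✓; 3' end CT has 1 G/C ✓ — passes.
Primer C (24 nt, A=9 T=5 G=7 C=3): GC 10/24 = 41.7% ✓; length 24, outside 21–23 ✗; Tm = 64.9 + 41·(10 − 16.4)/24 = 54.0°C ✓; 3' end AT has 0 G/C, need ≥1 ✗ — fails.
Primer D (23 nt, A=4 T=5 G=8 C=6): GC 14/23 = 60.9%, outside 35.4–56.9% ✗; length 23 ✓; Tm = 64.9 + 41·(14 − 16.4)/23 = 60.6°C, outside 53.1–60.5°C ✗; 3' end AG has 1 G/C ✓ — fails.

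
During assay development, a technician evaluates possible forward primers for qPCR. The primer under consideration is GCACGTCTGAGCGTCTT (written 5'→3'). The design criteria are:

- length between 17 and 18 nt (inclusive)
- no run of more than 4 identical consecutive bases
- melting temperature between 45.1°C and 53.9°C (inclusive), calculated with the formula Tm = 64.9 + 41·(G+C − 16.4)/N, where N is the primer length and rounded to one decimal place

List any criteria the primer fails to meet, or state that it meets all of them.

Base counts: A=2, T=5, G=5, C=5 (length 17).
length: length 17 ✓
homopolymer run: longest run = 2 ✓
Tm: Tm = 64.9 + 41·(10 − 16.4)/17 = 49.5°C ✓

Meets all criteria.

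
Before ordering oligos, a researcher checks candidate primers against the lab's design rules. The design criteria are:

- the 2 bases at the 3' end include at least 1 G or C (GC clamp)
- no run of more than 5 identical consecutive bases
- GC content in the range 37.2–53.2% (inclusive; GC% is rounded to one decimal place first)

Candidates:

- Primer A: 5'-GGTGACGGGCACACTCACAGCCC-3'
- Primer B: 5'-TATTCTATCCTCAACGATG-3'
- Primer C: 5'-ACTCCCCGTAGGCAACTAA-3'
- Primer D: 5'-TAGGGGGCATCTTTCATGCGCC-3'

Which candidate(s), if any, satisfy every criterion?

Primer A (23 nt, A=5 T=2 G=7 C=9): 3' end CC has 2 G/C ✓; longest run = 3 ✓; GC 16/23 = 69.6%, outside 37.2–53.2% ✗ — fails.
Primer B (19 nt, A=5 T=7 G=2 C=5): 3' end TG has 1 G/C ✓; longest run = 2 ✓; GC 7/19 = 36.8%, outside 37.2–53.2% ✗ — fails.
Primer C (19 nt, A=6 T=3 G=3 C=7): 3' end AA has 0 G/C, need ≥1 ✗; longest run = 4 ✓; GC 10/19 = 52.6% ✓ — fails.
Primer D (22 nt, A=3 T=6 G=7 C=6): 3' end CC has 2 G/C ✓; longest run = 5 ✓; GC 13/22 = 59.1%, outside 37.2–53.2% ✗ — fails.

None of the candidates satisfy all criteria.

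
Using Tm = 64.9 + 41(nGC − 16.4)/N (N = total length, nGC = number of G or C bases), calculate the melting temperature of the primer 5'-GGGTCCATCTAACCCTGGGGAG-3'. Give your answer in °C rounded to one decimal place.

60.4°C

Base counts: A=4, T=4, G=8, C=6; G+C = 14, N = 22.
Tm = 64.9 + 41·(14 − 16.4)/22 = 64.9 + -98.40/22 = 60.4°C.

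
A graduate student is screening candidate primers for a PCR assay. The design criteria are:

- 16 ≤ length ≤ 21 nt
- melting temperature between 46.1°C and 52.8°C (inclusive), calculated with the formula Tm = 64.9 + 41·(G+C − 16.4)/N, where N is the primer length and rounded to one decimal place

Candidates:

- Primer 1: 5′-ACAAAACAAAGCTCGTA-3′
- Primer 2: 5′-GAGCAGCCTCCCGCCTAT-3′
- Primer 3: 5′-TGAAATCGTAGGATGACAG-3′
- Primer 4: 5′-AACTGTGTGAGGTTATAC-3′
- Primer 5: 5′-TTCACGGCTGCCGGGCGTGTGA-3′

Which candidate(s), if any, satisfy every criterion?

Primer 1 (17 nt, A=9 T=2 G=2 C=4): length 17 ✓; Tm = 64.9 + 41·(6 − 16.4)/17 = 39.8°C, outside 46.1–52.8°C ✗ — fails.
Primer 2 (18 nt, A=3 T=3 G=4 C=8): length 18 ✓; Tm = 64.9 + 41·(12 − 16.4)/18 = 54.9°C, outside 46.1–52.8°C ✗ — fails.
Primer 3 (19 nt, A=7 T=4 G=6 C=2): length 19 ✓; Tm = 64.9 + 41·(8 − 16.4)/19 = 46.8°C ✓ — passes.
Primer 4 (18 nt, A=5 T=6 G=5 C=2): length 18 ✓; Tm = 64.9 + 41·(7 − 16.4)/18 = 43.5°C, outside 46.1–52.8°C ✗ — fails.
Primer 5 (22 nt, A=2 T=5 G=9 C=6): length 22, outside 16–21 ✗; Tm = 64.9 + 41·(15 − 16.4)/22 = 62.3°C, outside 46.1–52.8°C ✗ — fails.

Primer 3 only.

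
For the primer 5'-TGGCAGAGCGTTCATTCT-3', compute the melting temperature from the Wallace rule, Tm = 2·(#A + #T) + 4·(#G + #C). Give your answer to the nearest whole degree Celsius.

54°C

Base counts: A=3, T=6, G=5, C=4 (length 18).
Tm = 2·(3+6) + 4·(5+4) = 2·9 + 4·9 = 18 + 36 = 54°C.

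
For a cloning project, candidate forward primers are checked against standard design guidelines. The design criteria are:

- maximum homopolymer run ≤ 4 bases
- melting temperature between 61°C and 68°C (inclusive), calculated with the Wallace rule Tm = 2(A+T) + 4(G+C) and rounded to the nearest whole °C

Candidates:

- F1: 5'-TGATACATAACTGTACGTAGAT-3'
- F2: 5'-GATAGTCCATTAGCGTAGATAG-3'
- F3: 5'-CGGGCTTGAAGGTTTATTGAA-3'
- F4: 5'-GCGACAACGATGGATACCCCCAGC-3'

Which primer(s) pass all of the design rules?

F1 (22 nt, A=8 T=7 G=4 C=3): longest run = 2 ✓; Tm = 2·15 + 4·7 = 58°C, outside 61–68°C ✗ — fails.
F2 (22 nt, A=7 T=6 G=6 C=3): longest run = 2 ✓; Tm = 2·13 + 4·9 = 62°C ✓ — passes.
F3 (21 nt, A=5 T=7 G=7 C=2): longest run = 3 ✓; Tm = 2·12 + 4·9 = 60°C, outside 61–68°C ✗ — fails.
F4 (24 nt, A=7 T=2 G=6 C=9): longest run = 5, exceeds 4 ✗; Tm = 2·9 + 4·15 = 78°C, outside 61–68°C ✗ — fails.

F2 only.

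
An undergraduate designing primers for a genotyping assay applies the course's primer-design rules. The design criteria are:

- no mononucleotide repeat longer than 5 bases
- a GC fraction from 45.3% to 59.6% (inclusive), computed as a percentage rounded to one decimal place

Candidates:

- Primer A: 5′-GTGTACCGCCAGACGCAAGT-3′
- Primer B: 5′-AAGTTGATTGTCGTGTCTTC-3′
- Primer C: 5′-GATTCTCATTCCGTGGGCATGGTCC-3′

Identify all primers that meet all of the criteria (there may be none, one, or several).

Primer A (20 nt, A=5 T=3 G=6 C=6): longest run = 2 ✓; GC 12/20 = 60.0%, outside 45.3–59.6% ✗ — fails.
Primer B (20 nt, A=3 T=9 G=5 C=3): longest run = 2 ✓; GC 8/20 = 40.0%, outside 45.3–59.6% ✗ — fails.
Primer C (25 nt, A=3 T=8 G=7 C=7): longest run = 3 ✓; GC 14/25 = 56.0% ✓ — passes.

Primer C only.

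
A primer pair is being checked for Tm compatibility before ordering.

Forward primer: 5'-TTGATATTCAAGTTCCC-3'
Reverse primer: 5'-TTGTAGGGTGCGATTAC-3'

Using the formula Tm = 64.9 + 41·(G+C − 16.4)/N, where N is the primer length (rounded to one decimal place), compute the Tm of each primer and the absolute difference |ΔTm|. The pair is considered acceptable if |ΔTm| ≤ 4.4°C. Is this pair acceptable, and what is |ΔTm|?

|ΔTm| = 4.8°C; the pair is not acceptable.

Forward: G+C = 6, N = 17 → Tm = 64.9 + 41·(6 − 16.4)/17 = 39.8°C.
Reverse: G+C = 8, N = 17 → Tm = 64.9 + 41·(8 − 16.4)/17 = 44.6°C.
|ΔTm| = |39.8 − 44.6| = 4.8°C, > 4.4°C.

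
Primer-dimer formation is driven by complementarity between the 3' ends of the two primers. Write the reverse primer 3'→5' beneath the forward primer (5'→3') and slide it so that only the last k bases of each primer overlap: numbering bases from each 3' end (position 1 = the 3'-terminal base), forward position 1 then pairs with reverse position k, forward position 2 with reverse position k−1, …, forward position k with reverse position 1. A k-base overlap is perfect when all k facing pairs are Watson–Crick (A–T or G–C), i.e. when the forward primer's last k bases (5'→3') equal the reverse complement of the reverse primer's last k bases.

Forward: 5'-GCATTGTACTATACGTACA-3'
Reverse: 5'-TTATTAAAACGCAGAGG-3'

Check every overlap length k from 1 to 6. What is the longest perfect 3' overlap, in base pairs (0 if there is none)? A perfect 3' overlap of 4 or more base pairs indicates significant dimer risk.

Last 6 bases (5'→3') — forward …CGTACA, reverse …CAGAGG.
Reverse complement of the reverse primer's last 6 bases: CCTCTG; its first k bases are the reverse complement of the reverse primer's last k bases, so a perfect k-base overlap needs the forward primer's last k bases to equal them.
Comparing (forward last k vs required): k=1: A vs C ✗; k=2: CA vs CC ✗; k=3: ACA vs CCT ✗; k=4: TACA vs CCTC ✗; k=5: GTACA vs CCTCT ✗; k=6: CGTACA vs CCTCTG ✗.
No overlap length from 1 to 6 is perfect, so the longest perfect 3' overlap is 0.

Longest perfect overlap: 0 complementary base pairs; below the dimer-risk threshold (threshold 4).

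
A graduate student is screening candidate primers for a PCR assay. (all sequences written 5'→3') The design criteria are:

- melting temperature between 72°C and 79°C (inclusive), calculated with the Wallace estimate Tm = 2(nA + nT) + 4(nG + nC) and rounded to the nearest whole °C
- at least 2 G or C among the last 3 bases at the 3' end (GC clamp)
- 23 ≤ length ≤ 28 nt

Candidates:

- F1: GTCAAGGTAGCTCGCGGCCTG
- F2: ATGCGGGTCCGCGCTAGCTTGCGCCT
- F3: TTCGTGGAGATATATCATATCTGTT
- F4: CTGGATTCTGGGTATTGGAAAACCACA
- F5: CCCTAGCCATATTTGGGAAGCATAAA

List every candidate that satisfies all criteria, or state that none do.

None of the candidates satisfy all criteria.

F1 (21 nt, A=3 T=4 G=8 C=6): Tm = 2·7 + 4·14 = 70°C, outside 72–79°C ✗; 3' end CTG has 2 G/C ✓; length 21, outside 23–28 ✗ — fails.
F2 (26 nt, A=2 T=6 G=9 C=9): Tm = 2·8 + 4·18 = 88°C, outside 72–79°C ✗; 3' end CCT has 2 G/C ✓; length 26 ✓ — fails.
F3 (25 nt, A=6 T=11 G=5 C=3): Tm = 2·17 + 4·8 = 66°C, outside 72–79°C ✗; 3' end GTT has 1 G/C, need ≥2 ✗; length 25 ✓ — fails.
F4 (27 nt, A=8 T=7 G=7 C=5): Tm = 2·15 + 4·12 = 78°C ✓; 3' end ACA has 1 G/C, need ≥2 ✗; length 27 ✓ — fails.
F5 (26 nt, A=9 T=6 G=5 C=6): Tm = 2·15 + 4·11 = 74°C ✓; 3' end AAA has 0 G/C, need ≥2 ✗; length 26 ✓ — fails.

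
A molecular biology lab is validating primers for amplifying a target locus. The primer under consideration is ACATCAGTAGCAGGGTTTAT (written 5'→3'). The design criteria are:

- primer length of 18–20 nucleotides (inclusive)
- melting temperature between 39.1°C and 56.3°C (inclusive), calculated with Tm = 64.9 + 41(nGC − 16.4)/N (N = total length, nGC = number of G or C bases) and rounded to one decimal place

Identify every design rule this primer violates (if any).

Base counts: A=6, T=6, G=5, C=3 (length 20).
length: length 20 ✓
Tm: Tm = 64.9 + 41·(8 − 16.4)/20 = 47.7°C ✓

Meets all criteria.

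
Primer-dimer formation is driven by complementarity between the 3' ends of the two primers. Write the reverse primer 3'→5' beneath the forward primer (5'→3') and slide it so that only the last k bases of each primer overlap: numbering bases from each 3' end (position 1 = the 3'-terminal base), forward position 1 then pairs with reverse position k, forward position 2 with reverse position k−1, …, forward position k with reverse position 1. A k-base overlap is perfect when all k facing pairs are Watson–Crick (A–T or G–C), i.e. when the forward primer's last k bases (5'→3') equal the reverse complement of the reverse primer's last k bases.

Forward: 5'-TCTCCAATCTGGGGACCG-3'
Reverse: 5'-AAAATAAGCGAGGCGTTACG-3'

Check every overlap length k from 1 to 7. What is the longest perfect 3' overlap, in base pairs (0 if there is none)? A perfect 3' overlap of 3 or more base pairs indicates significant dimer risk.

Longest perfect overlap: 2 complementary base pairs; below the dimer-risk threshold (threshold 3).

Last 7 bases (5'→3') — forward …GGGACCG, reverse …CGTTACG.
Reverse complement of the reverse primer's last 7 bases: CGTAACG; its first k bases are the reverse complement of the reverse primer's last k bases, so a perfect k-base overlap needs the forward primer's last k bases to equal them.
Comparing (forward last k vs required): k=1: G vs C ✗; k=2: CG vs CG ✓; k=3: CCG vs CGT ✗; k=4: ACCG vs CGTA ✗; k=5: GACCG vs CGTAA ✗; k=6: GGACCG vs CGTAAC ✗; k=7: GGGACCG vs CGTAACG ✗.
Only k = 2 is perfect, so the longest perfect 3' overlap is 2.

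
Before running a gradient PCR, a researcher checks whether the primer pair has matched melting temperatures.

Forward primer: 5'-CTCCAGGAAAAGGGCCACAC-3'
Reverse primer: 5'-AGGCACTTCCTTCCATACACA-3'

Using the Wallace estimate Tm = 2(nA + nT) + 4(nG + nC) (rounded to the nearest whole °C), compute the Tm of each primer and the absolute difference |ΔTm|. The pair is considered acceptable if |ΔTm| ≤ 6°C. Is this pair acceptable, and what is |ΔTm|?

Forward: A=7 T=1 G=5 C=7 → Tm = 2·8 + 4·12 = 64°C.
Reverse: A=6 T=5 G=2 C=8 → Tm = 2·11 + 4·10 = 62°C.
|ΔTm| = |64 − 62| = 2°C, ≤ 6°C.

|ΔTm| = 2°C; the pair is acceptable.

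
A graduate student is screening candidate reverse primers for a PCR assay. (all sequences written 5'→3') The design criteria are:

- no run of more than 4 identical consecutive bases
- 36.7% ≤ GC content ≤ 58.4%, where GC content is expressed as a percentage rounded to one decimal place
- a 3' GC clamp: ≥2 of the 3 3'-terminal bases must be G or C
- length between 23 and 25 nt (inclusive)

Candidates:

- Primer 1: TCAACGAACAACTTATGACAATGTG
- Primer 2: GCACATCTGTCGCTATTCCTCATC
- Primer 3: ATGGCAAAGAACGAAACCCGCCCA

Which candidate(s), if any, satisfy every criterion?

Primer 3 only.

Primer 1 (25 nt, A=10 T=6 G=4 C=5): longest run = 2 ✓; GC 9/25 = 36.0%, outside 36.7–58.4% ✗; 3' end GTG has 2 G/C ✓; length 25 ✓ — fails.
Primer 2 (24 nt, A=4 T=8 G=3 C=9): longest run = 2 ✓; GC 12/24 = 50.0% ✓; 3' end ATC has 1 G/C, need ≥2 ✗; length 24 ✓ — fails.
Primer 3 (24 nt, A=10 T=1 G=5 C=8): longest run = 3 ✓; GC 13/24 = 54.2% ✓; 3' end CCA has 2 G/C ✓; length 24 ✓ — passes.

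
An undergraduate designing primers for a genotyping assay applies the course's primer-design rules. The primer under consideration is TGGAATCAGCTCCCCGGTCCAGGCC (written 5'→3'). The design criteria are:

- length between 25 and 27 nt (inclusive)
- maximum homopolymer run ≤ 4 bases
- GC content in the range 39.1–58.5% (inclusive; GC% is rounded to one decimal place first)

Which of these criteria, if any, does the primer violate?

Base counts: A=4, T=4, G=7, C=10 (length 25).
length: length 25 ✓
homopolymer run: longest run = 4 ✓
GC content: GC 17/25 = 68.0%, outside 39.1–58.5% ✗

Fails: GC content.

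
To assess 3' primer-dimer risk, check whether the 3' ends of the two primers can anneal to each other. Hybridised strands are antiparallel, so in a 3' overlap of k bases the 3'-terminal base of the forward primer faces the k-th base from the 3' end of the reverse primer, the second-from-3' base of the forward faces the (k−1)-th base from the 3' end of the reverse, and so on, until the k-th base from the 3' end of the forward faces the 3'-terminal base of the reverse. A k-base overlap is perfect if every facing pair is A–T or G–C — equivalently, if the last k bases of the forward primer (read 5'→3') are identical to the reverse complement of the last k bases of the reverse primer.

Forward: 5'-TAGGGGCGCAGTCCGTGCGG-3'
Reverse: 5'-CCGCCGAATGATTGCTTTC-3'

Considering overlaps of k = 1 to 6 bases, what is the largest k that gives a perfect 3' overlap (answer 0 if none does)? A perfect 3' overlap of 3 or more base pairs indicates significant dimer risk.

Last 6 bases (5'→3') — forward …GTGCGG, reverse …GCTTTC.
Reverse complement of the reverse primer's last 6 bases: GAAAGC; its first k bases are the reverse complement of the reverse primer's last k bases, so a perfect k-base overlap needs the forward primer's last k bases to equal them.
Comparing (forward last k vs required): k=1: G vs G ✓; k=2: GG vs GA ✗; k=3: CGG vs GAA ✗; k=4: GCGG vs GAAA ✗; k=5: TGCGG vs GAAAG ✗; k=6: GTGCGG vs GAAAGC ✗.
Only k = 1 is perfect, so the longest perfect 3' overlap is 1.

Longest perfect overlap: 1 complementary base pair; below the dimer-risk threshold (threshold 3).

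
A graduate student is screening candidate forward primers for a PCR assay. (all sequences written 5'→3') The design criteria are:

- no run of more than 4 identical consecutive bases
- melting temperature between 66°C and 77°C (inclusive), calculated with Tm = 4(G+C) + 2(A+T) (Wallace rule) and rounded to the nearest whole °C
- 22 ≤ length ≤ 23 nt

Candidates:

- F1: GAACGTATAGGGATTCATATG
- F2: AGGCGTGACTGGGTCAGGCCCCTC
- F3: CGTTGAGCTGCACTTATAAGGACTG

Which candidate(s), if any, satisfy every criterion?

None of the candidates satisfy all criteria.

F1 (21 nt, A=7 T=6 G=6 C=2): longest run = 3 ✓; Tm = 2·13 + 4·8 = 58°C, outside 66–77°C ✗; length 21, outside 22–23 ✗ — fails.
F2 (24 nt, A=3 T=4 G=9 C=8): longest run = 4 ✓; Tm = 2·7 + 4·17 = 82°C, outside 66–77°C ✗; length 24, outside 22–23 ✗ — fails.
F3 (25 nt, A=6 T=7 G=7 C=5): longest run = 2 ✓; Tm = 2·13 + 4·12 = 74°C ✓; length 25, outside 22–23 ✗ — fails.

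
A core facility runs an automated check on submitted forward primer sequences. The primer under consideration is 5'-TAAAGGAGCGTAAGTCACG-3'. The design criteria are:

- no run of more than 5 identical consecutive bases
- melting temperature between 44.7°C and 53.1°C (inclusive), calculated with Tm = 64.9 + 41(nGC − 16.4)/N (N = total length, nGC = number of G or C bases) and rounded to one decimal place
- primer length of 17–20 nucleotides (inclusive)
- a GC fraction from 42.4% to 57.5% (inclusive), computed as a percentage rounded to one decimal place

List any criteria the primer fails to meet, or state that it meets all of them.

Base counts: A=7, T=3, G=6, C=3 (length 19).
homopolymer run: longest run = 3 ✓
Tm: Tm = 64.9 + 41·(9 − 16.4)/19 = 48.9°C ✓
length: length 19 ✓
GC content: GC 9/19 = 47.4% ✓

Meets all criteria.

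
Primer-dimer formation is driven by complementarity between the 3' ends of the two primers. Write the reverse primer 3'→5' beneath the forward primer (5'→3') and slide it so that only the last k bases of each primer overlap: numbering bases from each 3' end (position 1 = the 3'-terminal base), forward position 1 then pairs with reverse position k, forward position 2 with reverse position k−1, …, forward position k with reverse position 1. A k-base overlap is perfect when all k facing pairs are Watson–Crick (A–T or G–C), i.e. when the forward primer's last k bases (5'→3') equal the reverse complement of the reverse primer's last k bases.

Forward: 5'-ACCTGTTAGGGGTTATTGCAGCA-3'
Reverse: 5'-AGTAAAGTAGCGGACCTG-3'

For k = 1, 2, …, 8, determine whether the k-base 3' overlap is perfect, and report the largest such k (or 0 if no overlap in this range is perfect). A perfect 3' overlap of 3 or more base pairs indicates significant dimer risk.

Longest perfect overlap: 2 complementary base pairs; below the dimer-risk threshold (threshold 3).

Last 8 bases (5'→3') — forward …TTGCAGCA, reverse …CGGACCTG.
Reverse complement of the reverse primer's last 8 bases: CAGGTCCG; its first k bases are the reverse complement of the reverse primer's last k bases, so a perfect k-base overlap needs the forward primer's last k bases to equal them.
Comparing (forward last k vs required): k=1: A vs C ✗; k=2: CA vs CA ✓; k=3: GCA vs CAG ✗; k=4: AGCA vs CAGG ✗; k=5: CAGCA vs CAGGT ✗; k=6: GCAGCA vs CAGGTC ✗; k=7: TGCAGCA vs CAGGTCC ✗; k=8: TTGCAGCA vs CAGGTCCG ✗.
Only k = 2 is perfect, so the longest perfect 3' overlap is 2.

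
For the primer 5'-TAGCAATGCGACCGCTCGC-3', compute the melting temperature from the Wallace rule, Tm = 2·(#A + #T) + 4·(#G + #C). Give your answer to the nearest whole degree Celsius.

Base counts: A=4, T=3, G=5, C=7 (length 19).
Tm = 2·(4+3) + 4·(5+7) = 2·7 + 4·12 = 14 + 48 = 62°C.

62°C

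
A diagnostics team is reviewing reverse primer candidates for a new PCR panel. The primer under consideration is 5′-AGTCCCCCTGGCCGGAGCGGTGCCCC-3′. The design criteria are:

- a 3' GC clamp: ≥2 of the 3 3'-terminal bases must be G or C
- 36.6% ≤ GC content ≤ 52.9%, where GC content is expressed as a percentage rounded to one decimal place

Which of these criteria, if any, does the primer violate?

Fails: GC content.

Base counts: A=2, T=3, G=9, C=12 (length 26).
GC clamp: 3' end CCC has 3 G/C ✓
GC content: GC 21/26 = 80.8%, outside 36.6–52.9% ✗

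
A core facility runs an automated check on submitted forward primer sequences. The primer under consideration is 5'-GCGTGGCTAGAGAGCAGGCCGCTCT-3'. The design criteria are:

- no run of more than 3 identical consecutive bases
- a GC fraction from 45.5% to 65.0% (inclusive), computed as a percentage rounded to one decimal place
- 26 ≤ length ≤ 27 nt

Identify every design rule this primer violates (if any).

Fails: GC content, length.

Base counts: A=4, T=4, G=10, C=7 (length 25).
homopolymer run: longest run = 2 ✓
GC content: GC 17/25 = 68.0%, outside 45.5–65.0% ✗
length: length 25, outside 26–27 ✗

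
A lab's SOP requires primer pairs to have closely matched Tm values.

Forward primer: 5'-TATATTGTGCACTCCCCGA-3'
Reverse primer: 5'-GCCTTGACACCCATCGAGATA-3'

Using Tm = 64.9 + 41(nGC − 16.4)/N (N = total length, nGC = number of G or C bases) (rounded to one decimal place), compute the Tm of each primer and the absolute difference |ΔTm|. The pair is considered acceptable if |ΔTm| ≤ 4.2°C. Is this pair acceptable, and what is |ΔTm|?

Forward: G+C = 9, N = 19 → Tm = 64.9 + 41·(9 − 16.4)/19 = 48.9°C.
Reverse: G+C = 11, N = 21 → Tm = 64.9 + 41·(11 − 16.4)/21 = 54.4°C.
|ΔTm| = |48.9 − 54.4| = 5.5°C, > 4.2°C.

|ΔTm| = 5.5°C; the pair is not acceptable.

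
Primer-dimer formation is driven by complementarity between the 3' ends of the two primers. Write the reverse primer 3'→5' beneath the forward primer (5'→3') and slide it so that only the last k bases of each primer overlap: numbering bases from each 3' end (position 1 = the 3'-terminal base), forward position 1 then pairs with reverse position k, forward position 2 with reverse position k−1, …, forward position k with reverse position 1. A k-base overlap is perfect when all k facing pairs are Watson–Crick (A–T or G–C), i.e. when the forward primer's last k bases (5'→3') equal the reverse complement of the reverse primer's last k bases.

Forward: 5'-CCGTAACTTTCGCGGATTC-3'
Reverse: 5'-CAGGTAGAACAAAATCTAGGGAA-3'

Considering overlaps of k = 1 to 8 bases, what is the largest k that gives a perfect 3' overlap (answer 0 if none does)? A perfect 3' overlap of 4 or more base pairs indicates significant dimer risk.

Longest perfect overlap: 3 complementary base pairs; below the dimer-risk threshold (threshold 4).

Last 8 bases (5'→3') — forward …GCGGATTC, reverse …CTAGGGAA.
Reverse complement of the reverse primer's last 8 bases: TTCCCTAG; its first k bases are the reverse complement of the reverse primer's last k bases, so a perfect k-base overlap needs the forward primer's last k bases to equal them.
Comparing (forward last k vs required): k=1: C vs T ✗; k=2: TC vs TT ✗; k=3: TTC vs TTC ✓; k=4: ATTC vs TTCC ✗; k=5: GATTC vs TTCCC ✗; k=6: GGATTC vs TTCCCT ✗; k=7: CGGATTC vs TTCCCTA ✗; k=8: GCGGATTC vs TTCCCTAG ✗.
Only k = 3 is perfect, so the longest perfect 3' overlap is 3.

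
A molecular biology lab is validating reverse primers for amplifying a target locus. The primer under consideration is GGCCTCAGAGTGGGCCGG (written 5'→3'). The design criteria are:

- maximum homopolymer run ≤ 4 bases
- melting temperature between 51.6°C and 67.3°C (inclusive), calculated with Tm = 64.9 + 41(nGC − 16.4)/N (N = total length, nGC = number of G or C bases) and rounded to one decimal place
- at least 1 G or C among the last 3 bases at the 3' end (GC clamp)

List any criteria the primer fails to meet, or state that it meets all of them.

Meets all criteria.

Base counts: A=2, T=2, G=9, C=5 (length 18).
homopolymer run: longest run = 3 ✓
Tm: Tm = 64.9 + 41·(14 − 16.4)/18 = 59.4°C ✓
GC clamp: 3' end CGG has 3 G/C ✓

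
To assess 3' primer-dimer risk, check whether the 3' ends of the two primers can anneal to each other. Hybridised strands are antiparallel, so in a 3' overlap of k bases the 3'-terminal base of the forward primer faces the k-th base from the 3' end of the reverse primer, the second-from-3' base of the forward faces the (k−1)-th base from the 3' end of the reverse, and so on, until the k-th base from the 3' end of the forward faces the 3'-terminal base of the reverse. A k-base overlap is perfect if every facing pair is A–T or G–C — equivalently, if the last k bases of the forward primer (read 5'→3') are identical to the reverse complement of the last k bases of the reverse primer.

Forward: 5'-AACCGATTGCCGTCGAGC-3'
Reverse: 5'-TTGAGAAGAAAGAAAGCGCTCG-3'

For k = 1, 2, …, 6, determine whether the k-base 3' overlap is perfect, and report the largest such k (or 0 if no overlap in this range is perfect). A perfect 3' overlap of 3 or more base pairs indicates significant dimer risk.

Longest perfect overlap: 5 complementary base pairs; significant dimer risk (threshold 3).

Last 6 bases (5'→3') — forward …TCGAGC, reverse …CGCTCG.
Reverse complement of the reverse primer's last 6 bases: CGAGCG; its first k bases are the reverse complement of the reverse primer's last k bases, so a perfect k-base overlap needs the forward primer's last k bases to equal them.
Comparing (forward last k vs required): k=1: C vs C ✓; k=2: GC vs CG ✗; k=3: AGC vs CGA ✗; k=4: GAGC vs CGAG ✗; k=5: CGAGC vs CGAGC ✓; k=6: TCGAGC vs CGAGCG ✗.
Perfect overlaps at k = 1, 5; the largest is 5.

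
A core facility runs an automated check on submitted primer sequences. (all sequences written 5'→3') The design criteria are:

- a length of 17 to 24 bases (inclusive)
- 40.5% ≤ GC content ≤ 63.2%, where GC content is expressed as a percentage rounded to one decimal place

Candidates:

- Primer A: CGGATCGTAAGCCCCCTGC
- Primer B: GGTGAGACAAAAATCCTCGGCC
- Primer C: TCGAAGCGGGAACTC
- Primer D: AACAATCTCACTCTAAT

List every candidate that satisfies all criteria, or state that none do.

Primer A (19 nt, A=3 T=3 G=5 C=8): length 19 ✓; GC 13/19 = 68.4%, outside 40.5–63.2% ✗ — fails.
Primer B (22 nt, A=7 T=3 G=6 C=6): length 22 ✓; GC 12/22 = 54.5% ✓ — passes.
Primer C (15 nt, A=4 T=2 G=5 C=4): length 15, outside 17–24 ✗; GC 9/15 = 60.0% ✓ — fails.
Primer D (17 nt, A=7 T=5 G=0 C=5): length 17 ✓; GC 5/17 = 29.4%, outside 40.5–63.2% ✗ — fails.

Primer B only.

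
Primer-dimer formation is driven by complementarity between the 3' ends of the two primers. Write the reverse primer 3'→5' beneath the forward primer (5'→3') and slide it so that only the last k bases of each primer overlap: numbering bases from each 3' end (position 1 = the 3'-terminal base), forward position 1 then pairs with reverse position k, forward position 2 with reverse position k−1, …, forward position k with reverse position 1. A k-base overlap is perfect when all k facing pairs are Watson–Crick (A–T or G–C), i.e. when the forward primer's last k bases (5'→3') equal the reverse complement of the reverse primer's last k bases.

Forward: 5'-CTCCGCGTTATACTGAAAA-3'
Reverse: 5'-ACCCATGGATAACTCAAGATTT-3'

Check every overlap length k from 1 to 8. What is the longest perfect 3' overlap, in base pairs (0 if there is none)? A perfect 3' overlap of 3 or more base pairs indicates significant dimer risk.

Longest perfect overlap: 3 complementary base pairs; significant dimer risk (threshold 3).

Last 8 bases (5'→3') — forward …ACTGAAAA, reverse …CAAGATTT.
Reverse complement of the reverse primer's last 8 bases: AAATCTTG; its first k bases are the reverse complement of the reverse primer's last k bases, so a perfect k-base overlap needs the forward primer's last k bases to equal them.
Comparing (forward last k vs required): k=1: A vs A ✓; k=2: AA vs AA ✓; k=3: AAA vs AAA ✓; k=4: AAAA vs AAAT ✗; k=5: GAAAA vs AAATC ✗; k=6: TGAAAA vs AAATCT ✗; k=7: CTGAAAA vs AAATCTT ✗; k=8: ACTGAAAA vs AAATCTTG ✗.
Perfect overlaps at k = 1, 2, 3; the largest is 3.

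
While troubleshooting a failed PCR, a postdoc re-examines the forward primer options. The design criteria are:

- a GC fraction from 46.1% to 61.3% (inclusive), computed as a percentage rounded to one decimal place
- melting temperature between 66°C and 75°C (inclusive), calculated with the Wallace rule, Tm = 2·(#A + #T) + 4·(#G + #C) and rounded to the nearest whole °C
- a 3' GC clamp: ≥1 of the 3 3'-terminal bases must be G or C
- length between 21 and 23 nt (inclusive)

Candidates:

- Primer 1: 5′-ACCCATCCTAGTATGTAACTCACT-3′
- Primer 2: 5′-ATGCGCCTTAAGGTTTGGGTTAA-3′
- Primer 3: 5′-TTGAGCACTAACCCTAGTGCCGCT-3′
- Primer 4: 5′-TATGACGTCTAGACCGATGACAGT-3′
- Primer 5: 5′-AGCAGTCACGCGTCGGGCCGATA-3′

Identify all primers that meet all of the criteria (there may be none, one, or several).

None of the candidates satisfy all criteria.

Primer 1 (24 nt, A=7 T=7 G=2 C=8): GC 10/24 = 41.7%, outside 46.1–61.3% ✗; Tm = 2·14 + 4·10 = 68°C ✓; 3' end ACT has 1 G/C ✓; length 24, outside 21–23 ✗ — fails.
Primer 2 (23 nt, A=5 T=8 G=7 C=3): GC 10/23 = 43.5%, outside 46.1–61.3% ✗; Tm = 2·13 + 4·10 = 66°C ✓; 3' end TAA has 0 G/C, need ≥1 ✗; length 23 ✓ — fails.
Primer 3 (24 nt, A=5 T=6 G=5 C=8): GC 13/24 = 54.2% ✓; Tm = 2·11 + 4·13 = 74°C ✓; 3' end GCT has 2 G/C ✓; length 24, outside 21–23 ✗ — fails.
Primer 4 (24 nt, A=7 T=6 G=6 C=5): GC 11/24 = 45.8%, outside 46.1–61.3% ✗; Tm = 2·13 + 4·11 = 70°C ✓; 3' end AGT has 1 G/C ✓; length 24, outside 21–23 ✗ — fails.
Primer 5 (23 nt, A=5 T=3 G=8 C=7): GC 15/23 = 65.2%, outside 46.1–61.3% ✗; Tm = 2·8 + 4·15 = 76°C, outside 66–75°C ✗; 3' end ATA has 0 G/C, need ≥1 ✗; length 23 ✓ — fails.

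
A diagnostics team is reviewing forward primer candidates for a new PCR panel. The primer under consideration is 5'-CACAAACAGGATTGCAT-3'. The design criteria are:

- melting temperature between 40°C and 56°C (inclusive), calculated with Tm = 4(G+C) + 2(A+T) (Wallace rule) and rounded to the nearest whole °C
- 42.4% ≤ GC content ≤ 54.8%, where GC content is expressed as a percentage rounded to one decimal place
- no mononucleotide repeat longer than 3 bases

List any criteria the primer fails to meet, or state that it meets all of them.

Base counts: A=7, T=3, G=3, C=4 (length 17).
Tm: Tm = 2·10 + 4·7 = 48°C ✓
GC content: GC 7/17 = 41.2%, outside 42.4–54.8% ✗
homopolymer run: longest run = 3 ✓

Fails: GC content.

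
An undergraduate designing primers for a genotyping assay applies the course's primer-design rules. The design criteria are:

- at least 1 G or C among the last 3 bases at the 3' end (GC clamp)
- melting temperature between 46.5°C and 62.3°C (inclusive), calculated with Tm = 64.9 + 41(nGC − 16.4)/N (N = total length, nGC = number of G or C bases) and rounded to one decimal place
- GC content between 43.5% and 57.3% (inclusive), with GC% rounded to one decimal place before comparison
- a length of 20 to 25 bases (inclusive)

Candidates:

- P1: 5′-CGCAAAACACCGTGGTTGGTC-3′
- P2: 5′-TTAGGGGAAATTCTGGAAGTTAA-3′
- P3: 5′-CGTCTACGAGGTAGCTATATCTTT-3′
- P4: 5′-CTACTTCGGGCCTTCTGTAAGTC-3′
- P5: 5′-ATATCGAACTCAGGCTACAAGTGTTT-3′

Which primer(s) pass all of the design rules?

P1 (21 nt, A=5 T=4 G=6 C=6): 3' end GTC has 2 G/C ✓; Tm = 64.9 + 41·(12 − 16.4)/21 = 56.3°C ✓; GC 12/21 = 57.1% ✓; length 21 ✓ — passes.
P2 (23 nt, A=8 T=7 G=7 C=1): 3' end TAA has 0 G/C, need ≥1 ✗; Tm = 64.9 + 41·(8 − 16.4)/23 = 49.9°C ✓; GC 8/23 = 34.8%, outside 43.5–57.3% ✗; length 23 ✓ — fails.
P3 (24 nt, A=5 T=9 G=5 C=5): 3' end TTT has 0 G/C, need ≥1 ✗; Tm = 64.9 + 41·(10 − 16.4)/24 = 54.0°C ✓; GC 10/24 = 41.7%, outside 43.5–57.3% ✗; length 24 ✓ — fails.
P4 (23 nt, A=3 T=8 G=5 C=7): 3' end GTC has 2 G/C ✓; Tm = 64.9 + 41·(12 − 16.4)/23 = 57.1°C ✓; GC 12/23 = 52.2% ✓; length 23 ✓ — passes.
P5 (26 nt, A=8 T=8 G=5 C=5): 3' end TTT has 0 G/C, need ≥1 ✗; Tm = 64.9 + 41·(10 − 16.4)/26 = 54.8°C ✓; GC 10/26 = 38.5%, outside 43.5–57.3% ✗; length 26, outside 20–25 ✗ — fails.

P1 and P4.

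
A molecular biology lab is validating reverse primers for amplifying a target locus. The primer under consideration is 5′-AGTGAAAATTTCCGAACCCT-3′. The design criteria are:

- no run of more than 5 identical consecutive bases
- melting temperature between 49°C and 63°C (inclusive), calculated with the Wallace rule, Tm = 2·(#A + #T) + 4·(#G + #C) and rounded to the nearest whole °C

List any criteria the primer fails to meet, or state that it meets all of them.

Base counts: A=7, T=5, G=3, C=5 (length 20).
homopolymer run: longest run = 4 ✓
Tm: Tm = 2·12 + 4·8 = 56°C ✓

Meets all criteria.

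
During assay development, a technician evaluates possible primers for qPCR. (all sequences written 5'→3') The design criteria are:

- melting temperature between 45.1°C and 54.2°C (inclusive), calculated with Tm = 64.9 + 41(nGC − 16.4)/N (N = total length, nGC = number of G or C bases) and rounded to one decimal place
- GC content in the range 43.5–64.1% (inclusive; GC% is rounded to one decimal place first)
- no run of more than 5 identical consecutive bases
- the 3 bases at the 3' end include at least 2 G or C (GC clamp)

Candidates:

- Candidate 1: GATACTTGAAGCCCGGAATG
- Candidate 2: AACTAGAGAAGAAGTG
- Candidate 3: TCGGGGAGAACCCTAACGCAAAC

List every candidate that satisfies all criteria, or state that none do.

None of the candidates satisfy all criteria.

Candidate 1 (20 nt, A=6 T=4 G=6 C=4): Tm = 64.9 + 41·(10 − 16.4)/20 = 51.8°C ✓; GC 10/20 = 50.0% ✓; longest run = 3 ✓; 3' end ATG has 1 G/C, need ≥2 ✗ — fails.
Candidate 2 (16 nt, A=8 T=2 G=5 C=1): Tm = 64.9 + 41·(6 − 16.4)/16 = 38.3°C, outside 45.1–54.2°C ✗; GC 6/16 = 37.5%, outside 43.5–64.1% ✗; longest run = 2 ✓; 3' end GTG has 2 G/C ✓ — fails.
Candidate 3 (23 nt, A=8 T=2 G=6 C=7): Tm = 64.9 + 41·(13 − 16.4)/23 = 58.8°C, outside 45.1–54.2°C ✗; GC 13/23 = 56.5% ✓; longest run = 4 ✓; 3' end AAC has 1 G/C, need ≥2 ✗ — fails.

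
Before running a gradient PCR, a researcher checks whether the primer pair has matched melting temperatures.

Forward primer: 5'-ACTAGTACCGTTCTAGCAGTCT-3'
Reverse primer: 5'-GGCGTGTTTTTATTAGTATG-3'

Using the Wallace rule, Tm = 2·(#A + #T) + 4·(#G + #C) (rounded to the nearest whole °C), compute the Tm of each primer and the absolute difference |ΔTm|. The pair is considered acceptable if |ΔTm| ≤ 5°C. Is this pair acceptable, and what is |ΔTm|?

|ΔTm| = 10°C; the pair is not acceptable.

Forward: A=5 T=7 G=4 C=6 → Tm = 2·12 + 4·10 = 64°C.
Reverse: A=3 T=10 G=6 C=1 → Tm = 2·13 + 4·7 = 54°C.
|ΔTm| = |64 − 54| = 10°C, > 5°C.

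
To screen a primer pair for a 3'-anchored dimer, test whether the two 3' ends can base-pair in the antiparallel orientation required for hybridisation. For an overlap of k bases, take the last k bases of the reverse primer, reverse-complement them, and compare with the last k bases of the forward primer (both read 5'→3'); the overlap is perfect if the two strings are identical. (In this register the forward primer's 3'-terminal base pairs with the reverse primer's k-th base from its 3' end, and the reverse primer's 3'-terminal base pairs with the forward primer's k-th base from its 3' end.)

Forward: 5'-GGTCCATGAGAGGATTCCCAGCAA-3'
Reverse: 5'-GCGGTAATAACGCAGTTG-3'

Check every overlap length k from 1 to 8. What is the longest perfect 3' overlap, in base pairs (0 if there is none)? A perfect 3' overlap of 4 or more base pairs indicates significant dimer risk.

Last 8 bases (5'→3') — forward …CCCAGCAA, reverse …CGCAGTTG.
Reverse complement of the reverse primer's last 8 bases: CAACTGCG; its first k bases are the reverse complement of the reverse primer's last k bases, so a perfect k-base overlap needs the forward primer's last k bases to equal them.
Comparing (forward last k vs required): k=1: A vs C ✗; k=2: AA vs CA ✗; k=3: CAA vs CAA ✓; k=4: GCAA vs CAAC ✗; k=5: AGCAA vs CAACT ✗; k=6: CAGCAA vs CAACTG ✗; k=7: CCAGCAA vs CAACTGC ✗; k=8: CCCAGCAA vs CAACTGCG ✗.
Only k = 3 is perfect, so the longest perfect 3' overlap is 3.

Longest perfect overlap: 3 complementary base pairs; below the dimer-risk threshold (threshold 4).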